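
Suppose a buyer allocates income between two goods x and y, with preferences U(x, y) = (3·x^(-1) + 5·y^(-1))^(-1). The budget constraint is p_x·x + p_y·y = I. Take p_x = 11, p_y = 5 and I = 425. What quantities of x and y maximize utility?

x* = 20.6569, y* = 39.5549

Substitute y = (y/x)·x into the budget: x* = I/(p_x + p_y·(y/x)).
Numerically y/x = 1.914854, so x* = 425/(11 + 5·1.914854) = 20.6569 and y* = 1.914854·20.6569 = 39.5549.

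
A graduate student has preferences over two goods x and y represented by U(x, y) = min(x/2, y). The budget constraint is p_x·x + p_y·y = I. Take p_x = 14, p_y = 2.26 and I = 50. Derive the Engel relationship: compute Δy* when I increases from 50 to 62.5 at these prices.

Δy* = 0.4131

With perfect complements, no substitution: consume in ratio x:y = 2:1.
Budget: p_x·x + p_y·(1/2)·x = I, so (2·p_x + p_y)·x = 2·I.
Demand: x*(p_x,p_y,I) = 2·I/(2·p_x + p_y), y* = I/(2·p_x + p_y).
Here 2·14 + 2.26 = 30.26, giving y* = 1.6523.
At I' = 62.5: y* = 2.0654. Change: 2.0654 − 1.6523 = 0.4131.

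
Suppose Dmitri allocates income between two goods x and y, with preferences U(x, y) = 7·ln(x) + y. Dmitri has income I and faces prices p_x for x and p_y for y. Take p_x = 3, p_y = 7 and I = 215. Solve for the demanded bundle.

So x*(p_x,p_y) = 7·p_y/p_x, independent of income; and y* = (I − 7·p_y)/p_y.
At the given prices: x* = 7·7/3 = 16.3333, and y* = 23.7143.

x* = 16.3333, y* = 23.7143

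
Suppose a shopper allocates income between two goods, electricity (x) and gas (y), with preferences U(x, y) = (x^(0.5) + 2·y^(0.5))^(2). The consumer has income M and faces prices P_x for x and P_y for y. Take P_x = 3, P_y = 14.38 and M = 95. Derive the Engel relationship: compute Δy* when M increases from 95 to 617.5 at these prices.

Δy* = 16.5285

From the CES first-order condition, (1/2)·(y/x)^(0.5) = P_x/P_y.
Hence y/x = (2·P_x/P_y)^(1/(0.5)), i.e. raised to the 2 power.
Substitute y = (y/x)·x into the budget: x* = M/(P_x + P_y·(y/x)).
Numerically y/x = 0.174094, so x* = 95/(3 + 14.38·0.174094) = 17.2618 and y* = 0.174094·17.2618 = 3.0052.
At M' = 617.5: y* = 19.5337. Change: 19.5337 − 3.0052 = 16.5285.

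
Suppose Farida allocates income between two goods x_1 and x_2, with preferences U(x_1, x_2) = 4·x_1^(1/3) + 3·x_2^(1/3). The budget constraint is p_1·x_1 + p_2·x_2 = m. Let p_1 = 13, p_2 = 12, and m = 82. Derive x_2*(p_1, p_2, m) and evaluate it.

x_2* = 2.7563

From the CES first-order condition, (4/3)·(x_2/x_1)^(2/3) = p_1/p_2.
Solve for the ratio: x_2/x_1 = [(3/4)·p_1/p_2]^(1.5).
With the ratio pinned down, the budget gives x_1* = m/(p_1 + p_2·(x_2/x_1)) and x_2* = (x_2/x_1)·x_1*.
Numerically x_2/x_1 = 0.732378, so x_1* = 82/(13 + 12·0.732378) = 3.7634 and x_2* = 0.732378·3.7634 = 2.7563.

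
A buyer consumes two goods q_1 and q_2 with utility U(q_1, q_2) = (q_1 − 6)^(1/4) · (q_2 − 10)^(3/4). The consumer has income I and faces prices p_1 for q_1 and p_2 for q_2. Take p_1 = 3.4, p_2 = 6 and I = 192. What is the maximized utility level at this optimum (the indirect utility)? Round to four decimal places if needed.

After buying the subsistence bundle (6, 10), a share 0.25 of the remaining income goes to q_1: q_1* = 6 + 0.25·(I − 6p_1 − 10p_2)/p_1.
Discretionary income = 192 − 6·3.4 − 10·6 = 111.6; q_1* = 6 + 0.25·111.6/3.4 = 14.2059; q_2* = 10 + 0.75·111.6/6 = 23.95.
Utility at the optimum: U(14.2059, 23.95) = 12.2169.

V = 12.2169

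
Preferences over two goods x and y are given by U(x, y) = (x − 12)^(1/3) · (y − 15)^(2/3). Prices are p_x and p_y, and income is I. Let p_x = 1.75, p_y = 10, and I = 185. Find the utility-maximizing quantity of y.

y* = 15.9333

This is Cobb-Douglas in (x−12, y−15): tangency gives 1/3·p_y·(y−15) = 2/3·p_x·(x−12).
After buying the subsistence bundle (12, 15), a share 1/3 of the remaining income goes to x: x* = 12 + 1/3·(I − 12p_x − 15p_y)/p_x.
Discretionary income = 185 − 12·1.75 − 15·10 = 14; y* = 15 + 2/3·14/10 = 15.9333.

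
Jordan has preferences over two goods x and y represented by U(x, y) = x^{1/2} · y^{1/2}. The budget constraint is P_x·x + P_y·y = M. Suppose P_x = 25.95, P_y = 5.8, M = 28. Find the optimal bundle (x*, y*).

Demand: x*(P_x,P_y,M) = 0.5·M/P_x and y* = 0.5·M/P_y.
At P_x=25.95, P_y=5.8, M=28: x* = 0.5·28/25.95 = 0.5395, y* = 2.4138.

x* = 0.5395, y* = 2.4138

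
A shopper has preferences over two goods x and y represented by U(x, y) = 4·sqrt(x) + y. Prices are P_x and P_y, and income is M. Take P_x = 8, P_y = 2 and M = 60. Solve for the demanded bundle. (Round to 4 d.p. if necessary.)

x* = 0.25, y* = 29

Utility is quasi-linear in y; the FOC for x is 2/√x = P_x/P_y.
Thus x* = (2·P_y/P_x)² — independent of M — with the rest of income spent on y.
Plugging in: x* = (2·2/8)² = 0.25, y* = 29.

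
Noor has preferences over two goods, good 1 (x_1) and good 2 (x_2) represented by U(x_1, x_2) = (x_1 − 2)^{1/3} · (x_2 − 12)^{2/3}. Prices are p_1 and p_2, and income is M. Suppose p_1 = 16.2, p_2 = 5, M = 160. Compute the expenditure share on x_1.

Let x_1' = x_1−2, x_2' = x_2−12. MRS = (1/2)·x_2'/x_1' = p_1/p_2.
Substituting into the budget: x_1* = 2 + 1/3·(M − 2·p_1 − 12·p_2)/p_1, and x_2* = 12 + 2/3·(…)/p_2.
Discretionary income = 160 − 2·16.2 − 12·5 = 67.6; x_1* = 2 + 1/3·67.6/16.2 = 3.3909; x_2* = 12 + 2/3·67.6/5 = 21.0133.
Expenditure on x_1: 16.2·3.3909 = 54.9333; share = 0.3433.

share on x_1 = 0.3433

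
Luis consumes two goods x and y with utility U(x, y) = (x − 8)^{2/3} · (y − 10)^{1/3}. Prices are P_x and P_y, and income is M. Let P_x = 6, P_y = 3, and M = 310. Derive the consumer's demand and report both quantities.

x* = 33.7778, y* = 35.7778

This is Cobb-Douglas in (x−8, y−10): tangency gives 2/3·P_y·(y−10) = 1/3·P_x·(x−8).
After buying the subsistence bundle (8, 10), a share 2/3 of the remaining income goes to x: x* = 8 + 2/3·(M − 8P_x − 10P_y)/P_x.
Discretionary income = 310 − 8·6 − 10·3 = 232; x* = 8 + 2/3·232/6 = 33.7778; y* = 10 + 1/3·232/3 = 35.7778.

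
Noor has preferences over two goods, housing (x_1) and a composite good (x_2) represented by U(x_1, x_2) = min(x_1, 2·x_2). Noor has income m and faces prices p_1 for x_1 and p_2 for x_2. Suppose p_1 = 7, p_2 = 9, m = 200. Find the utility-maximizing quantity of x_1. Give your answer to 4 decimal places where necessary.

x_1* = 17.3913

With perfect complements, no substitution: consume in ratio x_1:x_2 = 2:1.
Budget: p_1·x_1 + p_2·(1/2)·x_1 = m, so (2·p_1 + p_2)·x_1 = 2·m.
Demand: x_1*(p_1,p_2,m) = 2·m/(2·p_1 + p_2), x_2* = m/(2·p_1 + p_2).
Here 2·7 + 9 = 23, giving x_1* = 17.3913.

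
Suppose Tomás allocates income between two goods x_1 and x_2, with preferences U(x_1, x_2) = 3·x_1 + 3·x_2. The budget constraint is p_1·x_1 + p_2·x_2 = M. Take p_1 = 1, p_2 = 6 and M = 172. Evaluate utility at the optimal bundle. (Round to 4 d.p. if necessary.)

Perfect substitutes: compare marginal utility per dollar. 3/p_1 vs 3/p_2 → 3 vs 0.5.
x_1 gives more utility per dollar, so spend all income on x_1: x_1* = M/p_1, x_2* = 0.
Numerically: x_1* = 172, x_2* = 0.
Utility at the optimum: U(172, 0) = 516.

V = 516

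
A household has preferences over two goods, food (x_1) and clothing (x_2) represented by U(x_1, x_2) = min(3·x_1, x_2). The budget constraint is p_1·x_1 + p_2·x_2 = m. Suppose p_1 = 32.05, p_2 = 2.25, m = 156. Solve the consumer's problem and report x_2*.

x_2* = 12.0619

With perfect complements, no substitution: consume in ratio x_1:x_2 = 1:3.
Budget: p_1·x_1 + p_2·3·x_1 = m, so (p_1 + 3·p_2)·x_1 = m.
Demand: x_1*(p_1,p_2,m) = m/(p_1 + 3·p_2), x_2* = 3·m/(p_1 + 3·p_2).
Here 32.05 + 3·2.25 = 38.8, giving x_2* = 12.0619.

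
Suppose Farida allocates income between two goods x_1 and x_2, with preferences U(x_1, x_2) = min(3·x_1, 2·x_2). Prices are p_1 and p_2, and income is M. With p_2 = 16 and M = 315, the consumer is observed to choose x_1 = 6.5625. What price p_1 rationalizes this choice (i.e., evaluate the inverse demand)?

Leontief preferences: the optimum is at the kink where x_1/2 = x_2/3, i.e. x_2 = (3/2)·x_1.
Budget: p_1·x_1 + p_2·(3/2)·x_1 = M, so (2·p_1 + 3·p_2)·x_1 = 2·M.
Demand: x_1*(p_1,p_2,M) = 2·M/(2·p_1 + 3·p_2), x_2* = 3·M/(2·p_1 + 3·p_2).
Set x_1* = 6.5625 in the demand function and solve for p_1: p_1 = 24.

p_1 = 24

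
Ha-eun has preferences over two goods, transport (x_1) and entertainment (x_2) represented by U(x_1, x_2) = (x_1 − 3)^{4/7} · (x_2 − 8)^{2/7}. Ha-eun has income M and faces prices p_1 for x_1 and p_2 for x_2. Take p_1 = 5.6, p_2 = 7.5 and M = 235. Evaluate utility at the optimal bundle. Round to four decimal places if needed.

After buying the subsistence bundle (3, 8), a share 2/3 of the remaining income goes to x_1: x_1* = 3 + 2/3·(M − 3p_1 − 8p_2)/p_1.
Discretionary income = 235 − 3·5.6 − 8·7.5 = 158.2; x_1* = 3 + 2/3·158.2/5.6 = 21.8333; x_2* = 8 + 1/3·158.2/7.5 = 15.0311.
Utility at the optimum: U(21.8333, 15.0311) = 9.3441.

V = 9.3441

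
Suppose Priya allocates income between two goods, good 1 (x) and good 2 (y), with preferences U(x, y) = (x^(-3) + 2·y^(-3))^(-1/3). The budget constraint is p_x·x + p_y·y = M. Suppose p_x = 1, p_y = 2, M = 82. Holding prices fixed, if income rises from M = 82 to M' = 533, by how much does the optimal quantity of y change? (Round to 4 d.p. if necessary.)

With the ratio pinned down, the budget gives x* = M/(p_x + p_y·(y/x)) and y* = (y/x)·x*.
Numerically y/x = 1, so x* = 82/(1 + 2·1) = 27.3333 and y* = 1·27.3333 = 27.3333.
At M' = 533: y* = 177.6667. Change: 177.6667 − 27.3333 = 150.3333.

Δy* = 150.3333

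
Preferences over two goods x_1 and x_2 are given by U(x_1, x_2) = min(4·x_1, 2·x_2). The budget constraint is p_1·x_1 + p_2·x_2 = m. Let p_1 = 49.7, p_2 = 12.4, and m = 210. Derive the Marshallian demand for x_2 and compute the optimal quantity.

With perfect complements, no substitution: consume in ratio x_1:x_2 = 2:4.
Budget: p_1·x_1 + p_2·2·x_1 = m, so (2·p_1 + 4·p_2)·x_1 = 2·m.
Demand: x_1*(p_1,p_2,m) = 2·m/(2·p_1 + 4·p_2), x_2* = 4·m/(2·p_1 + 4·p_2).
Here 2·49.7 + 4·12.4 = 149, giving x_2* = 5.6376.

x_2* = 5.6376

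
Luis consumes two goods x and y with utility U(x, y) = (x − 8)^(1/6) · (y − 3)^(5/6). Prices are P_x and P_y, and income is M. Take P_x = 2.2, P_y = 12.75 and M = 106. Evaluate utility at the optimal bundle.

This is Cobb-Douglas in (x−8, y−3): tangency gives 1/6·P_y·(y−3) = 5/6·P_x·(x−8).
After buying the subsistence bundle (8, 3), a share 1/6 of the remaining income goes to x: x* = 8 + 1/6·(M − 8P_x − 3P_y)/P_x.
Discretionary income = 106 − 8·2.2 − 3·12.75 = 50.15; x* = 8 + 1/6·50.15/2.2 = 11.7992; y* = 3 + 5/6·50.15/12.75 = 6.2778.
Utility at the optimum: U(11.7992, 6.2778) = 3.3594.

V = 3.3594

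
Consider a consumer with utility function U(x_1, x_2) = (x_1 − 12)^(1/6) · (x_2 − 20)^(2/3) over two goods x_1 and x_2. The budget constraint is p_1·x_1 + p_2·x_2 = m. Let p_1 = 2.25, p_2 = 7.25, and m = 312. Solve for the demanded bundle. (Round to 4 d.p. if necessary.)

This is Cobb-Douglas in (x_1−12, x_2−20): tangency gives 1/6·p_2·(x_2−20) = 2/3·p_1·(x_1−12).
Substituting into the budget: x_1* = 12 + 0.2·(m − 12·p_1 − 20·p_2)/p_1, and x_2* = 20 + 0.8·(…)/p_2.
Discretionary income = 312 − 12·2.25 − 20·7.25 = 140; x_1* = 12 + 0.2·140/2.25 = 24.4444; x_2* = 20 + 0.8·140/7.25 = 35.4483.

x_1* = 24.4444, x_2* = 35.4483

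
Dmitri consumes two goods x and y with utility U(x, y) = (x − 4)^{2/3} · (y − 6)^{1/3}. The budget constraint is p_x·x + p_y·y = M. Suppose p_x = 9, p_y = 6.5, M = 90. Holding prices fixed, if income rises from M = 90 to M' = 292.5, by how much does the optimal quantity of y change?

Δy* = 10.3846

MRS = 2·(y−6)/(x−4). Tangency with p_x/p_y gives y−6 = (1/2)·(p_x/p_y)·(x−4).
After buying the subsistence bundle (4, 6), a share 2/3 of the remaining income goes to x: x* = 4 + 2/3·(M − 4p_x − 6p_y)/p_x.
Discretionary income = 90 − 4·9 − 6·6.5 = 15; y* = 6 + 1/3·15/6.5 = 6.7692.
At M' = 292.5: y* = 17.1538. Change: 17.1538 − 6.7692 = 10.3846.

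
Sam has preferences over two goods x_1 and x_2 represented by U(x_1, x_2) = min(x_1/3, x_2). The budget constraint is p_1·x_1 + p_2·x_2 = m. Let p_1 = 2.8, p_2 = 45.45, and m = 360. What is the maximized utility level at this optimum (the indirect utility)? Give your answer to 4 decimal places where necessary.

V = 6.6852

With perfect complements, no substitution: consume in ratio x_1:x_2 = 3:1.
Budget: p_1·x_1 + p_2·(1/3)·x_1 = m, so (3·p_1 + p_2)·x_1 = 3·m.
Demand: x_1*(p_1,p_2,m) = 3·m/(3·p_1 + p_2), x_2* = m/(3·p_1 + p_2).
Here 3·2.8 + 45.45 = 53.85, giving x_1* = 20.0557 and x_2* = 6.6852.
Utility at the optimum: U(20.0557, 6.6852) = 6.6852.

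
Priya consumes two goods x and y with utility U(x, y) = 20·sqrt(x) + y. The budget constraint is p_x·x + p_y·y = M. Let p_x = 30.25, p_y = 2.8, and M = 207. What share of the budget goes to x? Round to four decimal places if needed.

Set MRS = p_x/p_y: 10·x^(−1/2) = p_x/p_y.
Solve: √x = 10·p_y/p_x, so x*(p_x,p_y) = (10·p_y/p_x)², and y* = (M − p_x·x*)/p_y.
Plugging in: x* = (10·2.8/30.25)² = 0.8568, y* = 64.6724.
Expenditure on x: 30.25·0.8568 = 25.9174; share = 0.1252.

share on x = 0.1252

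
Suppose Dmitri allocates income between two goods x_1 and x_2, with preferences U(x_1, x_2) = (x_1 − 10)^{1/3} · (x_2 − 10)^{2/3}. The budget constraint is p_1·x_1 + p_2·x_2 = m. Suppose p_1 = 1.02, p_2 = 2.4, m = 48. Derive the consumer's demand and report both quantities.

x_1* = 14.5098, x_2* = 13.8333

Let x_1' = x_1−10, x_2' = x_2−10. MRS = (1/2)·x_2'/x_1' = p_1/p_2.
Substituting into the budget: x_1* = 10 + 1/3·(m − 10·p_1 − 10·p_2)/p_1, and x_2* = 10 + 2/3·(…)/p_2.
Discretionary income = 48 − 10·1.02 − 10·2.4 = 13.8; x_1* = 10 + 1/3·13.8/1.02 = 14.5098; x_2* = 10 + 2/3·13.8/2.4 = 13.8333.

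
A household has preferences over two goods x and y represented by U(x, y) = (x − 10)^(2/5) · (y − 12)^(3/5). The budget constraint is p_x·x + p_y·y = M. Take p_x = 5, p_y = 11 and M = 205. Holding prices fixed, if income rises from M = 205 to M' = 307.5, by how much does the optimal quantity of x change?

Let x' = x−10, y' = y−12. MRS = (2/3)·y'/x' = p_x/p_y.
After buying the subsistence bundle (10, 12), a share 0.4 of the remaining income goes to x: x* = 10 + 0.4·(M − 10p_x − 12p_y)/p_x.
Discretionary income = 205 − 10·5 − 12·11 = 23; x* = 10 + 0.4·23/5 = 11.84.
At M' = 307.5: x* = 20.04. Change: 20.04 − 11.84 = 8.2.

Δx* = 8.2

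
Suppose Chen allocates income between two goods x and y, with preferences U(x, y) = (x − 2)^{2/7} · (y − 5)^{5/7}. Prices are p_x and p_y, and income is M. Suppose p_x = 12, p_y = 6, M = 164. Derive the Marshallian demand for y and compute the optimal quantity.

MRS = (2/5)·(y−5)/(x−2). Tangency with p_x/p_y gives y−5 = (5/2)·(p_x/p_y)·(x−2).
Substituting into the budget: x* = 2 + 2/7·(M − 2·p_x − 5·p_y)/p_x, and y* = 5 + 5/7·(…)/p_y.
Discretionary income = 164 − 2·12 − 5·6 = 110; y* = 5 + 5/7·110/6 = 18.0952.

y* = 18.0952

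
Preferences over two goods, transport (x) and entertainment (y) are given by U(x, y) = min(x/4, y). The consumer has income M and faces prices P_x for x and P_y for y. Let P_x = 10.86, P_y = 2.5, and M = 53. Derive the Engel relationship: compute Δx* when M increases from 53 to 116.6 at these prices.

Leontief preferences: the optimum is at the kink where x/4 = y/1, i.e. y = (1/4)·x.
Budget: P_x·x + P_y·(1/4)·x = M, so (4·P_x + P_y)·x = 4·M.
Demand: x*(P_x,P_y,M) = 4·M/(4·P_x + P_y), y* = M/(4·P_x + P_y).
Here 4·10.86 + 2.5 = 45.94, giving x* = 4.6147.
At M' = 116.6: x* = 10.1524. Change: 10.1524 − 4.6147 = 5.5377.

Δx* = 5.5377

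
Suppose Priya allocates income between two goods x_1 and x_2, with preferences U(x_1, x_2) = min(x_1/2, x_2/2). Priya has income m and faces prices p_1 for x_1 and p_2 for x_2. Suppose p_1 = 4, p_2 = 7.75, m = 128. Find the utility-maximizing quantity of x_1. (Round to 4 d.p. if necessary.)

With perfect complements, no substitution: consume in ratio x_1:x_2 = 2:2.
Budget: p_1·x_1 + p_2·x_1 = m, so (2·p_1 + 2·p_2)·x_1 = 2·m.
Demand: x_1*(p_1,p_2,m) = 2·m/(2·p_1 + 2·p_2), x_2* = 2·m/(2·p_1 + 2·p_2).
Here 2·4 + 2·7.75 = 23.5, giving x_1* = 10.8936.

x_1* = 10.8936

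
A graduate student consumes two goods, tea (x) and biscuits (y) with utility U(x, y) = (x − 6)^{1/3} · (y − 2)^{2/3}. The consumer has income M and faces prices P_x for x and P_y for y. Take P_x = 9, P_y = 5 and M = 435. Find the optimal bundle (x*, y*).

x* = 19.7407, y* = 51.4667

This is Cobb-Douglas in (x−6, y−2): tangency gives 1/3·P_y·(y−2) = 2/3·P_x·(x−6).
Substituting into the budget: x* = 6 + 1/3·(M − 6·P_x − 2·P_y)/P_x, and y* = 2 + 2/3·(…)/P_y.
Discretionary income = 435 − 6·9 − 2·5 = 371; x* = 6 + 1/3·371/9 = 19.7407; y* = 2 + 2/3·371/5 = 51.4667.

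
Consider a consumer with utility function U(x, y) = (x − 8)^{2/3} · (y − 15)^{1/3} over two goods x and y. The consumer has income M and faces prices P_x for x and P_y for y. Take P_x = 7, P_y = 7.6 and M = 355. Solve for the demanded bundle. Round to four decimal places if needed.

x* = 25.619, y* = 23.114

Discretionary income = 355 − 8·7 − 15·7.6 = 185; x* = 8 + 2/3·185/7 = 25.619; y* = 15 + 1/3·185/7.6 = 23.114.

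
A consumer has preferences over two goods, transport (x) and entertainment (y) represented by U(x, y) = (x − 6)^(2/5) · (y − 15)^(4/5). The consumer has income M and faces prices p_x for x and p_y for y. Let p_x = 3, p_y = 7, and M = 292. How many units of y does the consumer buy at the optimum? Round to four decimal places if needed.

Substituting into the budget: x* = 6 + 1/3·(M − 6·p_x − 15·p_y)/p_x, and y* = 15 + 2/3·(…)/p_y.
Discretionary income = 292 − 6·3 − 15·7 = 169; y* = 15 + 2/3·169/7 = 31.0952.

y* = 31.0952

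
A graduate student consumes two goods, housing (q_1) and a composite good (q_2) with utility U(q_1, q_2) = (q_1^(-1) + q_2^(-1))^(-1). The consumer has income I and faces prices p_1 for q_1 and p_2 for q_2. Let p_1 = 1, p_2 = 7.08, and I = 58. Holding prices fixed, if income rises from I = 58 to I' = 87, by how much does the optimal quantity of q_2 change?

MRS = MU_q_1/MU_q_2 = (q_2/q_1)^(2). Set equal to p_1/p_2.
Hence q_2/q_1 = (p_1/p_2)^(1/(2)), i.e. raised to the 0.5 power.
With the ratio pinned down, the budget gives q_1* = I/(p_1 + p_2·(q_2/q_1)) and q_2* = (q_2/q_1)·q_1*.
Numerically q_2/q_1 = 0.375823, so q_1* = 58/(1 + 7.08·0.375823) = 15.8434 and q_2* = 0.375823·15.8434 = 5.9543.
At I' = 87: q_2* = 8.9315. Change: 8.9315 − 5.9543 = 2.9772.

Δq_2* = 2.9772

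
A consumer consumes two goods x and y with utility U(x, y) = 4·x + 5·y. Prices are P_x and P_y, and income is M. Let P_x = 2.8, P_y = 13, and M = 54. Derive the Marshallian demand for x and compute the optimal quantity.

x* = 19.2857

Perfect substitutes: compare marginal utility per dollar. 4/P_x vs 5/P_y → 1.4286 vs 0.3846.
x gives more utility per dollar, so spend all income on x: x* = M/P_x, y* = 0.
Numerically: x* = 19.2857, y* = 0.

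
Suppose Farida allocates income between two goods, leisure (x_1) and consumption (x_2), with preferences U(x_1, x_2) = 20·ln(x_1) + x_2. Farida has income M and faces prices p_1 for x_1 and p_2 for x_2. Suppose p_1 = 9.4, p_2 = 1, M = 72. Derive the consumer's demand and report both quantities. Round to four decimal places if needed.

x_1* = 2.1277, x_2* = 52

Set MRS = p_1/p_2: (20/x_1)/1 = p_1/p_2.
So x_1*(p_1,p_2) = 20·p_2/p_1, independent of income; and x_2* = (M − 20·p_2)/p_2.
At the given prices: x_1* = 20·1/9.4 = 2.1277, and x_2* = 52.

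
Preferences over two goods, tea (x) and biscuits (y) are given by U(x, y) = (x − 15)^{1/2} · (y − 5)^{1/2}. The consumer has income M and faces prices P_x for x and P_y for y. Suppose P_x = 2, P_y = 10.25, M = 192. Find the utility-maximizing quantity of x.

MRS = (y−5)/(x−15). Tangency with P_x/P_y gives y−5 = (P_x/P_y)·(x−15).
After buying the subsistence bundle (15, 5), a share 0.5 of the remaining income goes to x: x* = 15 + 0.5·(M − 15P_x − 5P_y)/P_x.
Discretionary income = 192 − 15·2 − 5·10.25 = 110.75; x* = 15 + 0.5·110.75/2 = 42.6875.

x* = 42.6875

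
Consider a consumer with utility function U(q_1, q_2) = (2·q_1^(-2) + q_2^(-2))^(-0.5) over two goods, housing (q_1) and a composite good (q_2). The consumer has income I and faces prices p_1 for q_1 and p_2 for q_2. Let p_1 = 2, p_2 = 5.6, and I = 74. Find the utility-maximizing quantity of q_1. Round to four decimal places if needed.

MRS = MU_q_1/MU_q_2 = 2·(q_2/q_1)^(3). Set equal to p_1/p_2.
Solve for the ratio: q_2/q_1 = [(1/2)·p_1/p_2]^(1/3).
With the ratio pinned down, the budget gives q_1* = I/(p_1 + p_2·(q_2/q_1)) and q_2* = (q_2/q_1)·q_1*.
Numerically q_2/q_1 = 0.563124, so q_1* = 74/(2 + 5.6·0.563124) = 14.3592.

q_1* = 14.3592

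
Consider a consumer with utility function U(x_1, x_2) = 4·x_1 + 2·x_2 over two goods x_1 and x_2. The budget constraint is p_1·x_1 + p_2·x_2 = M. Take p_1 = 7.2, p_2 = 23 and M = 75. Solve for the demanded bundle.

x_1* = 10.4167, x_2* = 0

Numerically: x_1* = 10.4167, x_2* = 0.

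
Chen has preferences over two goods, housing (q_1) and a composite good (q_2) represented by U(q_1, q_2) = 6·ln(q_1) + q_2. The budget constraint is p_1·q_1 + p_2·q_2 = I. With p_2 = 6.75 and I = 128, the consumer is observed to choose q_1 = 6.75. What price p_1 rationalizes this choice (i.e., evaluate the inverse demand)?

p_1 = 6

Set MRS = p_1/p_2: (6/q_1)/1 = p_1/p_2.
So q_1*(p_1,p_2) = 6·p_2/p_1, independent of income; and q_2* = (I − 6·p_2)/p_2.
Set q_1* = 6.75 in the demand function and solve for p_1: p_1 = 6.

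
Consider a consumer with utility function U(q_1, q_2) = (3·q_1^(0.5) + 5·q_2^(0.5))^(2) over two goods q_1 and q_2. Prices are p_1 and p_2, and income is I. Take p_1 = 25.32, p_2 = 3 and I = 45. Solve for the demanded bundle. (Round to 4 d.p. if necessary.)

MU_q_1 ∝ 3·q_1^(-0.5), MU_q_2 ∝ 5·q_2^(-0.5), so MRS = (3/5)·(q_2/q_1)^(0.5) = p_1/p_2.
Hence q_2/q_1 = ((5/3)·p_1/p_2)^(1/(0.5)), i.e. raised to the 2 power.
Substitute q_2 = (q_2/q_1)·q_1 into the budget: q_1* = I/(p_1 + p_2·(q_2/q_1)).
Numerically q_2/q_1 = 197.871111, so q_1* = 45/(25.32 + 3·197.871111) = 0.0727 and q_2* = 197.871111·0.0727 = 14.3864.

q_1* = 0.0727, q_2* = 14.3864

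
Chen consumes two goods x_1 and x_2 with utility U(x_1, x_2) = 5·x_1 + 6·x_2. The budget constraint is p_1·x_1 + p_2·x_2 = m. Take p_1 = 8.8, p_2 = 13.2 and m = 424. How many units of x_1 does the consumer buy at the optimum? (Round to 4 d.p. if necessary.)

x_1* = 48.1818

Perfect substitutes: compare marginal utility per dollar. 5/p_1 vs 6/p_2 → 0.5682 vs 0.4545.
x_1 gives more utility per dollar, so spend all income on x_1: x_1* = m/p_1, x_2* = 0.
Numerically: x_1* = 48.1818, x_2* = 0.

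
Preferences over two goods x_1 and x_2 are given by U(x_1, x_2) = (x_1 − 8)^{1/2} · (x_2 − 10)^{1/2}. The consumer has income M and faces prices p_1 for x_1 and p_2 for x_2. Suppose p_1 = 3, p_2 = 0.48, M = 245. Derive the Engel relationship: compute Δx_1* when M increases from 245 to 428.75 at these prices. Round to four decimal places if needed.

Δx_1* = 30.625

Let x_1' = x_1−8, x_2' = x_2−10. MRS = x_2'/x_1' = p_1/p_2.
After buying the subsistence bundle (8, 10), a share 0.5 of the remaining income goes to x_1: x_1* = 8 + 0.5·(M − 8p_1 − 10p_2)/p_1.
Discretionary income = 245 − 8·3 − 10·0.48 = 216.2; x_1* = 8 + 0.5·216.2/3 = 44.0333.
At M' = 428.75: x_1* = 74.6583. Change: 74.6583 − 44.0333 = 30.625.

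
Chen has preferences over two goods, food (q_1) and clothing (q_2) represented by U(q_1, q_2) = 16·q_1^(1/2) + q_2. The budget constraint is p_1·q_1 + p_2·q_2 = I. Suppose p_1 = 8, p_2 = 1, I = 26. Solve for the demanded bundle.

q_1* = 1, q_2* = 18

Thus q_1* = (8·p_2/p_1)² — independent of I — with the rest of income spent on q_2.
Plugging in: q_1* = (8·1/8)² = 1, q_2* = 18.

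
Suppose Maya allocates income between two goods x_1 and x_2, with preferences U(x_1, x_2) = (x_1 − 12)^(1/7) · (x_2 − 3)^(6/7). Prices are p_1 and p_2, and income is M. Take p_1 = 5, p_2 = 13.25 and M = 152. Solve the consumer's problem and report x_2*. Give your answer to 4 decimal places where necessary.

x_2* = 6.3801

Substituting into the budget: x_1* = 12 + 1/7·(M − 12·p_1 − 3·p_2)/p_1, and x_2* = 3 + 6/7·(…)/p_2.
Discretionary income = 152 − 12·5 − 3·13.25 = 52.25; x_2* = 3 + 6/7·52.25/13.25 = 6.3801.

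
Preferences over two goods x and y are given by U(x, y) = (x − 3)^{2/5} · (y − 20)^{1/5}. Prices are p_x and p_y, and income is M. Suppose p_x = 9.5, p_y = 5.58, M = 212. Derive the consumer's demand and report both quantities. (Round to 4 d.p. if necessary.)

x* = 8.0456, y* = 24.2951

Let x' = x−3, y' = y−20. MRS = 2·y'/x' = p_x/p_y.
After buying the subsistence bundle (3, 20), a share 2/3 of the remaining income goes to x: x* = 3 + 2/3·(M − 3p_x − 20p_y)/p_x.
Discretionary income = 212 − 3·9.5 − 20·5.58 = 71.9; x* = 3 + 2/3·71.9/9.5 = 8.0456; y* = 20 + 1/3·71.9/5.58 = 24.2951.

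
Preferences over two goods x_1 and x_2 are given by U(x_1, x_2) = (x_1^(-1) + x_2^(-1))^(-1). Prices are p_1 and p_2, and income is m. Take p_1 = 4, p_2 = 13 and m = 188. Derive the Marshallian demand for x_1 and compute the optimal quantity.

x_1* = 16.7691

Substitute x_2 = (x_2/x_1)·x_1 into the budget: x_1* = m/(p_1 + p_2·(x_2/x_1)).
Numerically x_2/x_1 = 0.5547, so x_1* = 188/(4 + 13·0.5547) = 16.7691.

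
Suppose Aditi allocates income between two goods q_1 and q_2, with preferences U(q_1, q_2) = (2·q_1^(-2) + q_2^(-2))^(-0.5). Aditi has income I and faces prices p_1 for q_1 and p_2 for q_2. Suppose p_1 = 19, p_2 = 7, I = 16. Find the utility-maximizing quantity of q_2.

q_2* = 0.6622

MU_q_1 ∝ 2·q_1^(-3), MU_q_2 ∝ q_2^(-3), so MRS = 2·(q_2/q_1)^(3) = p_1/p_2.
Hence q_2/q_1 = ((1/2)·p_1/p_2)^(1/(3)), i.e. raised to the 1/3 power.
With the ratio pinned down, the budget gives q_1* = I/(p_1 + p_2·(q_2/q_1)) and q_2* = (q_2/q_1)·q_1*.
Numerically q_2/q_1 = 1.107155, so q_1* = 16/(19 + 7·1.107155) = 0.5981 and q_2* = 1.107155·0.5981 = 0.6622.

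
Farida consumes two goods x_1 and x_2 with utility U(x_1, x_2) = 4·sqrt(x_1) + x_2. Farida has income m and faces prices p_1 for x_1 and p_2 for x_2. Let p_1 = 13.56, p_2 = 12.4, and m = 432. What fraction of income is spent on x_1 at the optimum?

share on x_1 = 0.105

Utility is quasi-linear in x_2; the FOC for x_1 is 2/√x_1 = p_1/p_2.
Solve: √x_1 = 2·p_2/p_1, so x_1*(p_1,p_2) = (2·p_2/p_1)², and x_2* = (m − p_1·x_1*)/p_2.
Plugging in: x_1* = (2·12.4/13.56)² = 3.3449, x_2* = 31.1809.
Expenditure on x_1: 13.56·3.3449 = 45.3569; share = 0.105.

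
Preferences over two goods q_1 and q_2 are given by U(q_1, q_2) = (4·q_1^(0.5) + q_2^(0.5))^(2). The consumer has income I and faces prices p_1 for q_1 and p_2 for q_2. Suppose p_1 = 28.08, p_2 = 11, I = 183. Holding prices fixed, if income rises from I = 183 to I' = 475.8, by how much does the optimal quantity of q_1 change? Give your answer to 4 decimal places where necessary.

Δq_1* = 8.9926

MRS = MU_q_1/MU_q_2 = 4·(q_2/q_1)^(0.5). Set equal to p_1/p_2.
Solve for the ratio: q_2/q_1 = [(1/4)·p_1/p_2]^(2).
With the ratio pinned down, the budget gives q_1* = I/(p_1 + p_2·(q_2/q_1)) and q_2* = (q_2/q_1)·q_1*.
Numerically q_2/q_1 = 0.407276, so q_1* = 183/(28.08 + 11·0.407276) = 5.6204.
At I' = 475.8: q_1* = 14.613. Change: 14.613 − 5.6204 = 8.9926.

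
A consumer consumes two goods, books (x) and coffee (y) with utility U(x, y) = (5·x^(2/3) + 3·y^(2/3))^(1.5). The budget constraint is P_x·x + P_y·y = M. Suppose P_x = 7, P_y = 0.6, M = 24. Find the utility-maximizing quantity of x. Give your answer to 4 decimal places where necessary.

x* = 0.1128

MRS = MU_x/MU_y = (5/3)·(y/x)^(1/3). Set equal to P_x/P_y.
Hence y/x = ((3/5)·P_x/P_y)^(1/(1/3)), i.e. raised to the 3 power.
With the ratio pinned down, the budget gives x* = M/(P_x + P_y·(y/x)) and y* = (y/x)·x*.
Numerically y/x = 343, so x* = 24/(7 + 0.6·343) = 0.1128.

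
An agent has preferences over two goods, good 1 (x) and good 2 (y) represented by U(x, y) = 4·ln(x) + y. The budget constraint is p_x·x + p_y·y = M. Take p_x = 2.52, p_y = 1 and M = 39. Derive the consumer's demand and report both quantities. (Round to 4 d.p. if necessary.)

x* = 1.5873, y* = 35

MU_x = 4/x, MU_y = 1. Tangency: 4/x = p_x/p_y.
So x*(p_x,p_y) = 4·p_y/p_x, independent of income; and y* = (M − 4·p_y)/p_y.
At the given prices: x* = 4·1/2.52 = 1.5873, and y* = 35.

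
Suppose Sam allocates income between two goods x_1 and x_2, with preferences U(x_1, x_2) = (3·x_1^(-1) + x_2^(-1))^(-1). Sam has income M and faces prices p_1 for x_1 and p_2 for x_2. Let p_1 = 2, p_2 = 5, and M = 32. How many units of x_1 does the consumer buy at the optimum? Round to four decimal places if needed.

Substitute x_2 = (x_2/x_1)·x_1 into the budget: x_1* = M/(p_1 + p_2·(x_2/x_1)).
Numerically x_2/x_1 = 0.365148, so x_1* = 32/(2 + 5·0.365148) = 8.3644.

x_1* = 8.3644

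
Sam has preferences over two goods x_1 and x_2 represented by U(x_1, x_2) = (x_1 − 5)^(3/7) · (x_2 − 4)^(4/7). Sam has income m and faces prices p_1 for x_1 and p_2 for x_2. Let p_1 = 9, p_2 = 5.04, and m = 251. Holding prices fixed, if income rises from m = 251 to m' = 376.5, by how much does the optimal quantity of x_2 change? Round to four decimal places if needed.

Discretionary income = 251 − 5·9 − 4·5.04 = 185.84; x_2* = 4 + 4/7·185.84/5.04 = 25.0703.
At m' = 376.5: x_2* = 39.2993. Change: 39.2993 − 25.0703 = 14.229.

Δx_2* = 14.229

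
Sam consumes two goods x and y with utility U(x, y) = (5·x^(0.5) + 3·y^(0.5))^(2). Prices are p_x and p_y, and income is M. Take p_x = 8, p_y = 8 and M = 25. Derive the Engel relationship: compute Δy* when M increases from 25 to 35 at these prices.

Δy* = 0.3309

From the CES first-order condition, (5/3)·(y/x)^(0.5) = p_x/p_y.
Solve for the ratio: y/x = [(3/5)·p_x/p_y]^(2).
With the ratio pinned down, the budget gives x* = M/(p_x + p_y·(y/x)) and y* = (y/x)·x*.
Numerically y/x = 0.36, so x* = 25/(8 + 8·0.36) = 2.2978 and y* = 0.36·2.2978 = 0.8272.
At M' = 35: y* = 1.1581. Change: 1.1581 − 0.8272 = 0.3309.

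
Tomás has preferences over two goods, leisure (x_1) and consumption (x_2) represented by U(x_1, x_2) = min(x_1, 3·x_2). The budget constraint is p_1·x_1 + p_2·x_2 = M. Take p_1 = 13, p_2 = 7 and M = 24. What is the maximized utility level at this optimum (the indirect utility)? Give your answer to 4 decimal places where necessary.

V = 1.5652

Leontief preferences: the optimum is at the kink where x_1/3 = x_2/1, i.e. x_2 = (1/3)·x_1.
Budget: p_1·x_1 + p_2·(1/3)·x_1 = M, so (3·p_1 + p_2)·x_1 = 3·M.
Demand: x_1*(p_1,p_2,M) = 3·M/(3·p_1 + p_2), x_2* = M/(3·p_1 + p_2).
Here 3·13 + 7 = 46, giving x_1* = 1.5652 and x_2* = 0.5217.
Utility at the optimum: U(1.5652, 0.5217) = 1.5652.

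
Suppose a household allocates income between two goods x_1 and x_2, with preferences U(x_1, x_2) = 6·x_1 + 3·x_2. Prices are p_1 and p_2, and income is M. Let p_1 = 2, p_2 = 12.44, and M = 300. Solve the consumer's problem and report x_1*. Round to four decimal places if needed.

Linear utility — the consumer picks whichever good has higher MU/price: 6/2 = 3 vs 3/12.44 = 0.2412.
x_1 gives more utility per dollar, so spend all income on x_1: x_1* = M/p_1, x_2* = 0.
Numerically: x_1* = 150, x_2* = 0.

x_1* = 150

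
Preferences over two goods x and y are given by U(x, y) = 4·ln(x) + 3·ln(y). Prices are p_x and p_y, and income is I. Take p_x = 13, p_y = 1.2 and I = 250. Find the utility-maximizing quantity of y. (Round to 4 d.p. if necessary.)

Demand: x*(p_x,p_y,I) = 4/7·I/p_x and y* = 3/7·I/p_y.
At p_x=13, p_y=1.2, I=250: y* = 3/7·250/1.2 = 89.2857.

y* = 89.2857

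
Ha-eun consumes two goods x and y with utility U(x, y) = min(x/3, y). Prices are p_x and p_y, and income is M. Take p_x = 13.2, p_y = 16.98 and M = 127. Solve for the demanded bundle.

x* = 6.7338, y* = 2.2446

Here 3·13.2 + 16.98 = 56.58, giving x* = 6.7338 and y* = 2.2446.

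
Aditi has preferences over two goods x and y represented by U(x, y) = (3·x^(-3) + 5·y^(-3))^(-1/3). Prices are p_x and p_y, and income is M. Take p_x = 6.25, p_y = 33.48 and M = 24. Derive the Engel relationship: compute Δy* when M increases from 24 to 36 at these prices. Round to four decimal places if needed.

From the CES first-order condition, (3/5)·(y/x)^(4) = p_x/p_y.
Hence y/x = ((5/3)·p_x/p_y)^(1/(4)), i.e. raised to the 0.25 power.
With the ratio pinned down, the budget gives x* = M/(p_x + p_y·(y/x)) and y* = (y/x)·x*.
Numerically y/x = 0.746854, so x* = 24/(6.25 + 33.48·0.746854) = 0.7679 and y* = 0.746854·0.7679 = 0.5735.
At M' = 36: y* = 0.8602. Change: 0.8602 − 0.5735 = 0.2867.

Δy* = 0.2867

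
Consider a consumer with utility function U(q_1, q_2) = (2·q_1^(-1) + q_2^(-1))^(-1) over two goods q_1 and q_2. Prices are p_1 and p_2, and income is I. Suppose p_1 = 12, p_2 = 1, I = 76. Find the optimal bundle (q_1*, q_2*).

q_1* = 5.2597, q_2* = 12.8836

MU_q_1 ∝ 2·q_1^(-2), MU_q_2 ∝ q_2^(-2), so MRS = 2·(q_2/q_1)^(2) = p_1/p_2.
Hence q_2/q_1 = ((1/2)·p_1/p_2)^(1/(2)), i.e. raised to the 0.5 power.
Substitute q_2 = (q_2/q_1)·q_1 into the budget: q_1* = I/(p_1 + p_2·(q_2/q_1)).
Numerically q_2/q_1 = 2.44949, so q_1* = 76/(12 + 1·2.44949) = 5.2597 and q_2* = 2.44949·5.2597 = 12.8836.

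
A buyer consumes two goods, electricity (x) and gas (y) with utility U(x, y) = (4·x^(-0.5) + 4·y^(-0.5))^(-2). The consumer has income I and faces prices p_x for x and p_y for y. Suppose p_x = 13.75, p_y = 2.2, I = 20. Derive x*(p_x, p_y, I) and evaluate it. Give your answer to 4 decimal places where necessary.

x* = 0.9427

MRS = MU_x/MU_y = (y/x)^(1.5). Set equal to p_x/p_y.
Hence y/x = (p_x/p_y)^(1/(1.5)), i.e. raised to the 2/3 power.
Substitute y = (y/x)·x into the budget: x* = I/(p_x + p_y·(y/x)).
Numerically y/x = 3.393022, so x* = 20/(13.75 + 2.2·3.393022) = 0.9427.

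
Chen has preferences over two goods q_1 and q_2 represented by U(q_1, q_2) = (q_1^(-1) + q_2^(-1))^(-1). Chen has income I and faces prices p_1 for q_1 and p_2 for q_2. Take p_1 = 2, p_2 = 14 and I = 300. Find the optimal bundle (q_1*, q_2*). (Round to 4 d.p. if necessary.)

q_1* = 41.1438, q_2* = 15.5509

Substitute q_2 = (q_2/q_1)·q_1 into the budget: q_1* = I/(p_1 + p_2·(q_2/q_1)).
Numerically q_2/q_1 = 0.377964, so q_1* = 300/(2 + 14·0.377964) = 41.1438 and q_2* = 0.377964·41.1438 = 15.5509.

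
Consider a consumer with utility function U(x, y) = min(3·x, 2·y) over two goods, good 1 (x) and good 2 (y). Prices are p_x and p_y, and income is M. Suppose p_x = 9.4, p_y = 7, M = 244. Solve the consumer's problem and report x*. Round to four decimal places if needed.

Leontief preferences: the optimum is at the kink where x/2 = y/3, i.e. y = (3/2)·x.
Budget: p_x·x + p_y·(3/2)·x = M, so (2·p_x + 3·p_y)·x = 2·M.
Demand: x*(p_x,p_y,M) = 2·M/(2·p_x + 3·p_y), y* = 3·M/(2·p_x + 3·p_y).
Here 2·9.4 + 3·7 = 39.8, giving x* = 12.2613.

x* = 12.2613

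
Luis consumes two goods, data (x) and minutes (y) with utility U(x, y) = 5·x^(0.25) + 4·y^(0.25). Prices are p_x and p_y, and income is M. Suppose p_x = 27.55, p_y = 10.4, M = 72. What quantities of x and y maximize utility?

x* = 1.2889, y* = 3.5086

MU_x ∝ 5·x^(-0.75), MU_y ∝ 4·y^(-0.75), so MRS = (5/4)·(y/x)^(0.75) = p_x/p_y.
Solve for the ratio: y/x = [(4/5)·p_x/p_y]^(4/3).
With the ratio pinned down, the budget gives x* = M/(p_x + p_y·(y/x)) and y* = (y/x)·x*.
Numerically y/x = 2.722102, so x* = 72/(27.55 + 10.4·2.722102) = 1.2889 and y* = 2.722102·1.2889 = 3.5086.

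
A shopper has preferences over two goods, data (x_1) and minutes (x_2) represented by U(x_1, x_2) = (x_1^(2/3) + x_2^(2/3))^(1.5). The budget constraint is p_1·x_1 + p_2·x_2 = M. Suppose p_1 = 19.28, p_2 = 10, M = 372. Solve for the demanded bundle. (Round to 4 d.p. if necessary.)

MU_x_1 ∝ x_1^(-1/3), MU_x_2 ∝ x_2^(-1/3), so MRS = (x_2/x_1)^(1/3) = p_1/p_2.
Hence x_2/x_1 = (p_1/p_2)^(1/(1/3)), i.e. raised to the 3 power.
With the ratio pinned down, the budget gives x_1* = M/(p_1 + p_2·(x_2/x_1)) and x_2* = (x_2/x_1)·x_1*.
Numerically x_2/x_1 = 7.166731, so x_1* = 372/(19.28 + 10·7.166731) = 4.0903 and x_2* = 7.166731·4.0903 = 29.3139.

x_1* = 4.0903, x_2* = 29.3139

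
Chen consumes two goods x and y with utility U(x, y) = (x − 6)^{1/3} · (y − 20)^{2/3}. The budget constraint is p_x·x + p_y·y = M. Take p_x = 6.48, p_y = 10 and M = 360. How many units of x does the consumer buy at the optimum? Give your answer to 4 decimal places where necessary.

x* = 12.2305

This is Cobb-Douglas in (x−6, y−20): tangency gives 1/3·p_y·(y−20) = 2/3·p_x·(x−6).
After buying the subsistence bundle (6, 20), a share 1/3 of the remaining income goes to x: x* = 6 + 1/3·(M − 6p_x − 20p_y)/p_x.
Discretionary income = 360 − 6·6.48 − 20·10 = 121.12; x* = 6 + 1/3·121.12/6.48 = 12.2305.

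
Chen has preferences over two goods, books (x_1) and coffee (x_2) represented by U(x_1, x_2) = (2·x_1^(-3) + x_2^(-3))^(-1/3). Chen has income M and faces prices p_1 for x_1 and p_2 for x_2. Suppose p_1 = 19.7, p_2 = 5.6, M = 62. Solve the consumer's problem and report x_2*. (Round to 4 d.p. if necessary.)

x_2* = 2.7305

From the CES first-order condition, 2·(x_2/x_1)^(4) = p_1/p_2.
Solve for the ratio: x_2/x_1 = [(1/2)·p_1/p_2]^(0.25).
Substitute x_2 = (x_2/x_1)·x_1 into the budget: x_1* = M/(p_1 + p_2·(x_2/x_1)).
Numerically x_2/x_1 = 1.151628, so x_1* = 62/(19.7 + 5.6·1.151628) = 2.371 and x_2* = 1.151628·2.371 = 2.7305.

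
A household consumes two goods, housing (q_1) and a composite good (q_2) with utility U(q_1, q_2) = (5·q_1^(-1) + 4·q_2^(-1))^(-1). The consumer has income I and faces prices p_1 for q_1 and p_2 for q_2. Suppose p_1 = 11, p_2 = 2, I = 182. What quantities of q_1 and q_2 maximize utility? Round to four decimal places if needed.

MRS = MU_q_1/MU_q_2 = (5/4)·(q_2/q_1)^(2). Set equal to p_1/p_2.
Solve for the ratio: q_2/q_1 = [(4/5)·p_1/p_2]^(0.5).
With the ratio pinned down, the budget gives q_1* = I/(p_1 + p_2·(q_2/q_1)) and q_2* = (q_2/q_1)·q_1*.
Numerically q_2/q_1 = 2.097618, so q_1* = 182/(11 + 2·2.097618) = 11.9774 and q_2* = 2.097618·11.9774 = 25.1241.

q_1* = 11.9774, q_2* = 25.1241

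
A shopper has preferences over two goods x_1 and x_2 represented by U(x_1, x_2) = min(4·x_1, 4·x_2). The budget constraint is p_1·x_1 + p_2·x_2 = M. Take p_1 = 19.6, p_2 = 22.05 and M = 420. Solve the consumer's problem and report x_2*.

x_2* = 10.084

Demand: x_1*(p_1,p_2,M) = 4·M/(4·p_1 + 4·p_2), x_2* = 4·M/(4·p_1 + 4·p_2).
Here 4·19.6 + 4·22.05 = 166.6, giving x_2* = 10.084.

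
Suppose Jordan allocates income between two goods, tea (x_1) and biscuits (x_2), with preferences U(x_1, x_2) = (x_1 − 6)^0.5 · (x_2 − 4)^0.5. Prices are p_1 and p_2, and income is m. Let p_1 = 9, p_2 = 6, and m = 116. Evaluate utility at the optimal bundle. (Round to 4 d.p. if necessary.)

This is Cobb-Douglas in (x_1−6, x_2−4): tangency gives 0.5·p_2·(x_2−4) = 0.5·p_1·(x_1−6).
After buying the subsistence bundle (6, 4), a share 0.5 of the remaining income goes to x_1: x_1* = 6 + 0.5·(m − 6p_1 − 4p_2)/p_1.
Discretionary income = 116 − 6·9 − 4·6 = 38; x_1* = 6 + 0.5·38/9 = 8.1111; x_2* = 4 + 0.5·38/6 = 7.1667.
Utility at the optimum: U(8.1111, 7.1667) = 2.5856.

V = 2.5856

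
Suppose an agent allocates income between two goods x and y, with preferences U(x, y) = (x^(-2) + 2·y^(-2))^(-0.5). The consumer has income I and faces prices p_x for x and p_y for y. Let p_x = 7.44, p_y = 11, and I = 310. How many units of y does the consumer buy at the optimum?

y* = 17.4872

Substitute y = (y/x)·x into the budget: x* = I/(p_x + p_y·(y/x)).
Numerically y/x = 1.105953, so x* = 310/(7.44 + 11·1.105953) = 15.8119 and y* = 1.105953·15.8119 = 17.4872.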